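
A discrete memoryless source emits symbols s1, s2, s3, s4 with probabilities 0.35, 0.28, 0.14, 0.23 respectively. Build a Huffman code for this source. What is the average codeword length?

2 bits/symbol

Repeatedly combine the two least-probable nodes; the expected code length is the sum of the merged weights.
merge 7/50 + 23/100 → 37/100
merge 7/25 + 7/20 → 63/100
merge 37/100 + 63/100 → 1
L = 37/100 + 63/100 + 1 = 2 bits/symbol.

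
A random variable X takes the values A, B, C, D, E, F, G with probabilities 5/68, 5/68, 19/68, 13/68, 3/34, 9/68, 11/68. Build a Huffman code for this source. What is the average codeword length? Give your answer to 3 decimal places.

2.676 bits/symbol

Repeatedly combine the two least-probable nodes; the expected code length is the sum of the merged weights.
merge 5/68 + 5/68 → 5/34
merge 3/34 + 9/68 → 15/68
merge 5/34 + 11/68 → 21/68
merge 13/68 + 15/68 → 7/17
merge 19/68 + 21/68 → 10/17
merge 7/17 + 10/17 → 1
L = 5/34 + 15/68 + 21/68 + 7/17 + 10/17 + 1 = 91/34 ≈ 2.676 bits/symbol.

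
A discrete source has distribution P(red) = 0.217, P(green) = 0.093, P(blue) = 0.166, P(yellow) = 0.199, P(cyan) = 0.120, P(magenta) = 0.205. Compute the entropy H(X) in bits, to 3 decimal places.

2.526 bits

H = −Σ pᵢ log₂ pᵢ.
−0.217·log₂(0.217) = 0.4783
−0.093·log₂(0.093) = 0.3187
−0.166·log₂(0.166) = 0.4301
−0.199·log₂(0.199) = 0.4635
−0.120·log₂(0.120) = 0.3671
−0.205·log₂(0.205) = 0.4687
Sum ≈ 2.5263 → 2.526 bits.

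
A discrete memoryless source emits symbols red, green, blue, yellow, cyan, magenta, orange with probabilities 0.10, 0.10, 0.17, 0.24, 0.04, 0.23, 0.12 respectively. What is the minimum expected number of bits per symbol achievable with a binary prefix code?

2.67 bits/symbol

Repeatedly combine the two least-probable nodes; the expected code length is the sum of the merged weights.
merge 1/25 + 1/10 → 7/50
merge 1/10 + 3/25 → 11/50
merge 7/50 + 17/100 → 31/100
merge 11/50 + 23/100 → 9/20
merge 6/25 + 31/100 → 11/20
merge 9/20 + 11/20 → 1
L = 7/50 + 11/50 + 31/100 + 9/20 + 11/20 + 1 = 267/100 = 2.67 bits/symbol.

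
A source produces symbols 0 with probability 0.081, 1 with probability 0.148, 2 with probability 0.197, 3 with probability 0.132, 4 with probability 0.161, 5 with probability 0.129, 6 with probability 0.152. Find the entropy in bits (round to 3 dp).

H = −Σ pᵢ log₂ pᵢ.
−0.081·log₂(0.081) = 0.2937
−0.148·log₂(0.148) = 0.4079
−0.197·log₂(0.197) = 0.4617
−0.132·log₂(0.132) = 0.3856
−0.161·log₂(0.161) = 0.4242
−0.129·log₂(0.129) = 0.3811
−0.152·log₂(0.152) = 0.4131
Sum ≈ 2.7674 → 2.767 bits.

2.767 bits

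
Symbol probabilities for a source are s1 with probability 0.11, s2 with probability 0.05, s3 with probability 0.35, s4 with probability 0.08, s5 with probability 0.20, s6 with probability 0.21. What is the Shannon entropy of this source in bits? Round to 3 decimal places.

H = −Σ pᵢ log₂ pᵢ.
−0.11·log₂(0.11) = 0.3503
−0.05·log₂(0.05) = 0.2161
−0.35·log₂(0.35) = 0.5301
−0.08·log₂(0.08) = 0.2915
−0.20·log₂(0.20) = 0.4644
−0.21·log₂(0.21) = 0.4728
Sum ≈ 2.3252 → 2.325 bits.

2.325 bits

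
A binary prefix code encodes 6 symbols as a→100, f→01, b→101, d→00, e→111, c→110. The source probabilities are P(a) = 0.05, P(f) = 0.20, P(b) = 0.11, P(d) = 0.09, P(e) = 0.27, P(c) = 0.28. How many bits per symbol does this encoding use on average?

2.71 bits/symbol

L̄ = Σ pᵢ·ℓᵢ = 0.05·3 + 0.20·2 + 0.11·3 + 0.09·2 + 0.27·3 + 0.28·3 = 2.71 bits/symbol.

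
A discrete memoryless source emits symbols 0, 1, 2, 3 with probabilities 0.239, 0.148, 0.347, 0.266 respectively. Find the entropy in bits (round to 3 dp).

1.940 bits

H = −Σ pᵢ log₂ pᵢ.
−0.239·log₂(0.239) = 0.4935
−0.148·log₂(0.148) = 0.4079
−0.347·log₂(0.347) = 0.5299
−0.266·log₂(0.266) = 0.5082
Sum ≈ 1.9395 → 1.940 bits.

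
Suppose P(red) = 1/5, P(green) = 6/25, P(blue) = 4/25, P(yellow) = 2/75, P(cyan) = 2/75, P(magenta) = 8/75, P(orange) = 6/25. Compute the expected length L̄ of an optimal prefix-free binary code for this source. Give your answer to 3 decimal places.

2.533 bits/symbol

Repeatedly combine the two least-probable nodes; the expected code length is the sum of the merged weights.
merge 2/75 + 2/75 → 4/75
merge 4/75 + 8/75 → 4/25
merge 4/25 + 4/25 → 8/25
merge 1/5 + 6/25 → 11/25
merge 6/25 + 8/25 → 14/25
merge 11/25 + 14/25 → 1
L = 4/75 + 4/25 + 8/25 + 11/25 + 14/25 + 1 = 38/15 ≈ 2.533 bits/symbol.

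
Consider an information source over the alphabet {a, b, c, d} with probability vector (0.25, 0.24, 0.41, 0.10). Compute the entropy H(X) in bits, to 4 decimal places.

1.8537 bits

H = −Σ pᵢ log₂ pᵢ.
−0.25·log₂(0.25) = 0.5000
−0.24·log₂(0.24) = 0.4941
−0.41·log₂(0.41) = 0.5274
−0.10·log₂(0.10) = 0.3322
Sum ≈ 1.8537 → 1.8537 bits.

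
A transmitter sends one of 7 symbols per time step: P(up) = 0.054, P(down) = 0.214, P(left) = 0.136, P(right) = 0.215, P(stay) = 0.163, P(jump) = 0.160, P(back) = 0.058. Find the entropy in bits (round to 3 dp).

H = −Σ pᵢ log₂ pᵢ.
−0.054·log₂(0.054) = 0.2274
−0.214·log₂(0.214) = 0.4760
−0.136·log₂(0.136) = 0.3915
−0.215·log₂(0.215) = 0.4768
−0.163·log₂(0.163) = 0.4266
−0.160·log₂(0.160) = 0.4230
−0.058·log₂(0.058) = 0.2383
Sum ≈ 2.6595 → 2.659 bits.

2.659 bits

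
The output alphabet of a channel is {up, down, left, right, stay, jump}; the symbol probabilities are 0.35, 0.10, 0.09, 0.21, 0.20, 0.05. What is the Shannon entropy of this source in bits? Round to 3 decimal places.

H = −Σ pᵢ log₂ pᵢ.
−0.35·log₂(0.35) = 0.5301
−0.10·log₂(0.10) = 0.3322
−0.09·log₂(0.09) = 0.3127
−0.21·log₂(0.21) = 0.4728
−0.20·log₂(0.20) = 0.4644
−0.05·log₂(0.05) = 0.2161
Sum ≈ 2.3283 → 2.328 bits.

2.328 bits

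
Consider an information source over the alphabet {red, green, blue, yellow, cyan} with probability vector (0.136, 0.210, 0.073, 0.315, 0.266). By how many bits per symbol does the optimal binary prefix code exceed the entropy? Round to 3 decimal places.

Entropy H = −Σ p log₂ p ≈ 2.1731 bits.
Huffman merges: 73/1000+17/125→209/1000; 209/1000+21/100→419/1000; 133/500+63/200→581/1000; 419/1000+581/1000→1. L = 2209/1000 ≈ 2.2090.
L − H = 2.2090 − 2.1731 = 0.036 bits.

0.036 bits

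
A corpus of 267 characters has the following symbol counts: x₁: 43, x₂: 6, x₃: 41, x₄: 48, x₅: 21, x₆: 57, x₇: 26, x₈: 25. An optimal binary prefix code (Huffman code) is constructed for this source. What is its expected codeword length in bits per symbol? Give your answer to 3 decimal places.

Probabilities are the counts divided by 267.
Repeatedly combine the two least-probable nodes; the expected code length is the sum of the merged weights.
merge 2/89 + 7/89 → 9/89
merge 25/267 + 26/267 → 17/89
merge 9/89 + 41/267 → 68/267
merge 43/267 + 16/89 → 91/267
merge 17/89 + 19/89 → 36/89
merge 68/267 + 91/267 → 53/89
merge 36/89 + 53/89 → 1
L = 9/89 + 17/89 + 68/267 + 91/267 + 36/89 + 53/89 + 1 = 257/89 ≈ 2.888 bits/symbol.

2.888 bits/symbol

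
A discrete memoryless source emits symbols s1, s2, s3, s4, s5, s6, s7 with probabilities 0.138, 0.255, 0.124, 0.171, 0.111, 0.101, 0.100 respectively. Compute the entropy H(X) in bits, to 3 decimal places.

2.724 bits

H = −Σ pᵢ log₂ pᵢ.
−0.138·log₂(0.138) = 0.3943
−0.255·log₂(0.255) = 0.5027
−0.124·log₂(0.124) = 0.3734
−0.171·log₂(0.171) = 0.4357
−0.111·log₂(0.111) = 0.3520
−0.101·log₂(0.101) = 0.3341
−0.100·log₂(0.100) = 0.3322
Sum ≈ 2.7244 → 2.724 bits.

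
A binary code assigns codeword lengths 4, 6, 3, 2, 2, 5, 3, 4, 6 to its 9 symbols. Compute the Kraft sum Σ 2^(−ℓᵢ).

With common denominator 2^6 = 64: Σ 2^(−ℓᵢ) = 4/64 + 1/64 + 8/64 + 16/64 + 16/64 + 2/64 + 8/64 + 4/64 + 1/64 = 60/64 = 0.9375.

0.9375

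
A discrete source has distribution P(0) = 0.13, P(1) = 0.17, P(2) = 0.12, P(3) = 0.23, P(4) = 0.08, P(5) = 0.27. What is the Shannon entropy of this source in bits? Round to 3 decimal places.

H = −Σ pᵢ log₂ pᵢ.
−0.13·log₂(0.13) = 0.3826
−0.17·log₂(0.17) = 0.4346
−0.12·log₂(0.12) = 0.3671
−0.23·log₂(0.23) = 0.4877
−0.08·log₂(0.08) = 0.2915
−0.27·log₂(0.27) = 0.5100
Sum ≈ 2.4735 → 2.473 bits.

2.473 bits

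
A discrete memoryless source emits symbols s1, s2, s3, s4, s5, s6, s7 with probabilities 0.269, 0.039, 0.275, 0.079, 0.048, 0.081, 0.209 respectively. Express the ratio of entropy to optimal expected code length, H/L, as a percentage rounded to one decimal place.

99.0%

Entropy H = −Σ p log₂ p ≈ 2.4696 bits.
Huffman merges: 39/1000+6/125→87/1000; 79/1000+81/1000→4/25; 87/1000+4/25→247/1000; 209/1000+247/1000→57/125; 269/1000+11/40→68/125; 57/125+68/125→1. L = 1247/500 ≈ 2.4940.
Efficiency = H/L = 2.4696/2.4940 = 99.0%.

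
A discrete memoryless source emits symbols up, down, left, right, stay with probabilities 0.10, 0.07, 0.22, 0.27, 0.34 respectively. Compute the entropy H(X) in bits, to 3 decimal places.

2.121 bits

H = −Σ pᵢ log₂ pᵢ.
−0.10·log₂(0.10) = 0.3322
−0.07·log₂(0.07) = 0.2686
−0.22·log₂(0.22) = 0.4806
−0.27·log₂(0.27) = 0.5100
−0.34·log₂(0.34) = 0.5292
Sum ≈ 2.1205 → 2.121 bits.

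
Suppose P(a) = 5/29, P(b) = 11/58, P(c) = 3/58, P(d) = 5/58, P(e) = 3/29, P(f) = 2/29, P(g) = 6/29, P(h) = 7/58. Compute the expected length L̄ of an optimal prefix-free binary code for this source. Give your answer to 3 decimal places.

Repeatedly combine the two least-probable nodes; the expected code length is the sum of the merged weights.
merge 3/58 + 2/29 → 7/58
merge 5/58 + 3/29 → 11/58
merge 7/58 + 7/58 → 7/29
merge 5/29 + 11/58 → 21/58
merge 11/58 + 6/29 → 23/58
merge 7/29 + 21/58 → 35/58
merge 23/58 + 35/58 → 1
L = 7/58 + 11/58 + 7/29 + 21/58 + 23/58 + 35/58 + 1 = 169/58 ≈ 2.914 bits/symbol.

2.914 bits/symbol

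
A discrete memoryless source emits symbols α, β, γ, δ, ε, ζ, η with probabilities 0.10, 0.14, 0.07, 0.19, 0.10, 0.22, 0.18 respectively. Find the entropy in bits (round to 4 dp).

2.7112 bits

H = −Σ pᵢ log₂ pᵢ.
−0.10·log₂(0.10) = 0.3322
−0.14·log₂(0.14) = 0.3971
−0.07·log₂(0.07) = 0.2686
−0.19·log₂(0.19) = 0.4552
−0.10·log₂(0.10) = 0.3322
−0.22·log₂(0.22) = 0.4806
−0.18·log₂(0.18) = 0.4453
Sum ≈ 2.7112 → 2.7112 bits.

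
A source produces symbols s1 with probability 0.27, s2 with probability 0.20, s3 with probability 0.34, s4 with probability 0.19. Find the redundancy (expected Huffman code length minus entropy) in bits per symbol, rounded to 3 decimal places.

Entropy H = −Σ p log₂ p ≈ 1.9588 bits.
Huffman merges: 19/100+1/5→39/100; 27/100+17/50→61/100; 39/100+61/100→1. L = 2 ≈ 2.0000.
L − H = 2.0000 − 1.9588 = 0.041 bits.

0.041 bits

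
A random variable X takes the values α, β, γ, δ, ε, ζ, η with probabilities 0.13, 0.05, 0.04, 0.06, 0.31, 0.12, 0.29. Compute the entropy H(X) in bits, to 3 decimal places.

2.437 bits

H = −Σ pᵢ log₂ pᵢ.
−0.13·log₂(0.13) = 0.3826
−0.05·log₂(0.05) = 0.2161
−0.04·log₂(0.04) = 0.1858
−0.06·log₂(0.06) = 0.2435
−0.31·log₂(0.31) = 0.5238
−0.12·log₂(0.12) = 0.3671
−0.29·log₂(0.29) = 0.5179
Sum ≈ 2.4368 → 2.437 bits.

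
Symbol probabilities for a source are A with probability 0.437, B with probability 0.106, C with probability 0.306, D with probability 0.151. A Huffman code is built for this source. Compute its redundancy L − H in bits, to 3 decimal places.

Entropy H = −Σ p log₂ p ≈ 1.7997 bits.
Huffman merges: 53/500+151/1000→257/1000; 257/1000+153/500→563/1000; 437/1000+563/1000→1. L = 91/50 ≈ 1.8200.
L − H = 1.8200 − 1.7997 = 0.020 bits.

0.020 bits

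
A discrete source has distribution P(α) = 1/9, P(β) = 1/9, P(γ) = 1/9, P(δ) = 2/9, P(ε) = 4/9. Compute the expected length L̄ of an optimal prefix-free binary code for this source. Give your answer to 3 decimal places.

2.111 bits/symbol

Repeatedly combine the two least-probable nodes; the expected code length is the sum of the merged weights.
merge 1/9 + 1/9 → 2/9
merge 1/9 + 2/9 → 1/3
merge 2/9 + 1/3 → 5/9
merge 4/9 + 5/9 → 1
L = 2/9 + 1/3 + 5/9 + 1 = 19/9 ≈ 2.111 bits/symbol.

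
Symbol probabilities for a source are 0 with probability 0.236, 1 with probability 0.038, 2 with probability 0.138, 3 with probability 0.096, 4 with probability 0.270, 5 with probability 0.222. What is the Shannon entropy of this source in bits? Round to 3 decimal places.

2.382 bits

H = −Σ pᵢ log₂ pᵢ.
−0.236·log₂(0.236) = 0.4916
−0.038·log₂(0.038) = 0.1793
−0.138·log₂(0.138) = 0.3943
−0.096·log₂(0.096) = 0.3246
−0.270·log₂(0.270) = 0.5100
−0.222·log₂(0.222) = 0.4820
Sum ≈ 2.3818 → 2.382 bits.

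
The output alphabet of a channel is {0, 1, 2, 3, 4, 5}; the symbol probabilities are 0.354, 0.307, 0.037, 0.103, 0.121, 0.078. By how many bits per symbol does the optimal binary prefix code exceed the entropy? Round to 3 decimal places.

Entropy H = −Σ p log₂ p ≈ 2.2229 bits.
Huffman merges: 37/1000+39/500→23/200; 103/1000+23/200→109/500; 121/1000+109/500→339/1000; 307/1000+339/1000→323/500; 177/500+323/500→1. L = 1159/500 ≈ 2.3180.
L − H = 2.3180 − 2.2229 = 0.095 bits.

0.095 bits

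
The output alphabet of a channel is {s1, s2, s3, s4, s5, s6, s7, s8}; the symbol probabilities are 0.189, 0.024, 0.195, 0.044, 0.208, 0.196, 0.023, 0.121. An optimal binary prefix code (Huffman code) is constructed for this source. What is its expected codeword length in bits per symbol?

2.734 bits/symbol

Repeatedly combine the two least-probable nodes; the expected code length is the sum of the merged weights.
merge 23/1000 + 3/125 → 47/1000
merge 11/250 + 47/1000 → 91/1000
merge 91/1000 + 121/1000 → 53/250
merge 189/1000 + 39/200 → 48/125
merge 49/250 + 26/125 → 101/250
merge 53/250 + 48/125 → 149/250
merge 101/250 + 149/250 → 1
L = 47/1000 + 91/1000 + 53/250 + 48/125 + 101/250 + 149/250 + 1 = 1367/500 = 2.734 bits/symbol.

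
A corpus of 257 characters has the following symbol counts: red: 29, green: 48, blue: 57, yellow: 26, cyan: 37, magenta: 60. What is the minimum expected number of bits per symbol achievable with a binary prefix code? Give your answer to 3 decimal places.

Probabilities are the counts divided by 257.
Repeatedly combine the two least-probable nodes; the expected code length is the sum of the merged weights.
merge 26/257 + 29/257 → 55/257
merge 37/257 + 48/257 → 85/257
merge 55/257 + 57/257 → 112/257
merge 60/257 + 85/257 → 145/257
merge 112/257 + 145/257 → 1
L = 55/257 + 85/257 + 112/257 + 145/257 + 1 = 654/257 ≈ 2.545 bits/symbol.

2.545 bits/symbol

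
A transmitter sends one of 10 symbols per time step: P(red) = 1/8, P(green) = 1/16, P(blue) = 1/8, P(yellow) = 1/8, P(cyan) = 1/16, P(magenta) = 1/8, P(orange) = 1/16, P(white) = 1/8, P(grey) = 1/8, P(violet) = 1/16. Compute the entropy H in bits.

3.25 bits

Each probability is a power of 1/2, so log₂(1/p) is an integer.
H = Σ p·log₂(1/p) = 1/8·3 + 1/16·4 + 1/8·3 + 1/8·3 + 1/16·4 + 1/8·3 + 1/16·4 + 1/8·3 + 1/8·3 + 1/16·4 = 3.25 bits.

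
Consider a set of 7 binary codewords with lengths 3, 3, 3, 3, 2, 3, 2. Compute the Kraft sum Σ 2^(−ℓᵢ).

With common denominator 2^3 = 8: Σ 2^(−ℓᵢ) = 1/8 + 1/8 + 1/8 + 1/8 + 2/8 + 1/8 + 2/8 = 9/8 = 1.125.

1.125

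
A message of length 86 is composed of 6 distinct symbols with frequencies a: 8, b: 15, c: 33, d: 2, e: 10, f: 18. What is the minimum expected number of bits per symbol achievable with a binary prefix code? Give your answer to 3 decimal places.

Probabilities are the counts divided by 86.
Repeatedly combine the two least-probable nodes; the expected code length is the sum of the merged weights.
merge 1/43 + 4/43 → 5/43
merge 5/43 + 5/43 → 10/43
merge 15/86 + 9/43 → 33/86
merge 10/43 + 33/86 → 53/86
merge 33/86 + 53/86 → 1
L = 5/43 + 10/43 + 33/86 + 53/86 + 1 = 101/43 ≈ 2.349 bits/symbol.

2.349 bits/symbol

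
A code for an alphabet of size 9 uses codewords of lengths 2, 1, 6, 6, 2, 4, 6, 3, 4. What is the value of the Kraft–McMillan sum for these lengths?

1.296875

With common denominator 2^6 = 64: Σ 2^(−ℓᵢ) = 16/64 + 32/64 + 1/64 + 1/64 + 16/64 + 4/64 + 1/64 + 8/64 + 4/64 = 83/64 = 1.296875.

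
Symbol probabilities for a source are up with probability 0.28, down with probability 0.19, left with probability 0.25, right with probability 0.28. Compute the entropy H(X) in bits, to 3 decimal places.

H = −Σ pᵢ log₂ pᵢ.
−0.28·log₂(0.28) = 0.5142
−0.19·log₂(0.19) = 0.4552
−0.25·log₂(0.25) = 0.5000
−0.28·log₂(0.28) = 0.5142
Sum ≈ 1.9837 → 1.984 bits.

1.984 bits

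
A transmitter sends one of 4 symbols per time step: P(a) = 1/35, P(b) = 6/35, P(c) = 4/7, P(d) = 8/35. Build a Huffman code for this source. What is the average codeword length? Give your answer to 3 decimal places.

1.629 bits/symbol

Repeatedly combine the two least-probable nodes; the expected code length is the sum of the merged weights.
merge 1/35 + 6/35 → 1/5
merge 1/5 + 8/35 → 3/7
merge 3/7 + 4/7 → 1
L = 1/5 + 3/7 + 1 = 57/35 ≈ 1.629 bits/symbol.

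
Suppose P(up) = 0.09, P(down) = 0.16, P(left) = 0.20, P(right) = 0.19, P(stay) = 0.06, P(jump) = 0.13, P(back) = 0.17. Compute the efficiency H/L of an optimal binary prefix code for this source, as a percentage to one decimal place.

98.4%

Entropy H = −Σ p log₂ p ≈ 2.7160 bits.
Huffman merges: 3/50+9/100→3/20; 13/100+3/20→7/25; 4/25+17/100→33/100; 19/100+1/5→39/100; 7/25+33/100→61/100; 39/100+61/100→1. L = 69/25 ≈ 2.7600.
Efficiency = H/L = 2.7160/2.7600 = 98.4%.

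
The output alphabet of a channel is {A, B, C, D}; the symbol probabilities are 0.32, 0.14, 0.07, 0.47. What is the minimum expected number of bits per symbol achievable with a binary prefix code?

1.74 bits/symbol

Repeatedly combine the two least-probable nodes; the expected code length is the sum of the merged weights.
merge 7/100 + 7/50 → 21/100
merge 21/100 + 8/25 → 53/100
merge 47/100 + 53/100 → 1
L = 21/100 + 53/100 + 1 = 87/50 = 1.74 bits/symbol.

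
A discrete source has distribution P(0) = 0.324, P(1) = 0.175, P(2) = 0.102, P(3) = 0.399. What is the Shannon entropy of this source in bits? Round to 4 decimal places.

1.8317 bits

H = −Σ pᵢ log₂ pᵢ.
−0.324·log₂(0.324) = 0.5268
−0.175·log₂(0.175) = 0.4401
−0.102·log₂(0.102) = 0.3359
−0.399·log₂(0.399) = 0.5289
Sum ≈ 1.8317 → 1.8317 bits.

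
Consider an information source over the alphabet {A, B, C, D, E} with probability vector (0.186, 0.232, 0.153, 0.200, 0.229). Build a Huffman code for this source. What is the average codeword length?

Repeatedly combine the two least-probable nodes; the expected code length is the sum of the merged weights.
merge 153/1000 + 93/500 → 339/1000
merge 1/5 + 229/1000 → 429/1000
merge 29/125 + 339/1000 → 571/1000
merge 429/1000 + 571/1000 → 1
L = 339/1000 + 429/1000 + 571/1000 + 1 = 2339/1000 = 2.339 bits/symbol.

2.339 bits/symbol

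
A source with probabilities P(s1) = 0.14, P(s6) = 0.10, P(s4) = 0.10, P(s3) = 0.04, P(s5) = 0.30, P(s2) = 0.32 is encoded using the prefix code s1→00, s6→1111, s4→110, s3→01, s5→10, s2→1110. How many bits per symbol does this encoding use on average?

L̄ = Σ pᵢ·ℓᵢ = 0.14·2 + 0.10·4 + 0.10·3 + 0.04·2 + 0.30·2 + 0.32·4 = 2.94 bits/symbol.

2.94 bits/symbol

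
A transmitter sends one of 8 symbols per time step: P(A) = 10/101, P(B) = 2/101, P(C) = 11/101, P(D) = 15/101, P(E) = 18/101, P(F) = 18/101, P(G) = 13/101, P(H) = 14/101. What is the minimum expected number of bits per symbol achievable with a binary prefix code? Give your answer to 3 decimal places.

2.941 bits/symbol

Repeatedly combine the two least-probable nodes; the expected code length is the sum of the merged weights.
merge 2/101 + 10/101 → 12/101
merge 11/101 + 12/101 → 23/101
merge 13/101 + 14/101 → 27/101
merge 15/101 + 18/101 → 33/101
merge 18/101 + 23/101 → 41/101
merge 27/101 + 33/101 → 60/101
merge 41/101 + 60/101 → 1
L = 12/101 + 23/101 + 27/101 + 33/101 + 41/101 + 60/101 + 1 = 297/101 ≈ 2.941 bits/symbol.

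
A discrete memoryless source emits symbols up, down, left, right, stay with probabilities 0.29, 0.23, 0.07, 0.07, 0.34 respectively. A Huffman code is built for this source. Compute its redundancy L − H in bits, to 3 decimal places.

Entropy H = −Σ p log₂ p ≈ 2.0719 bits.
Huffman merges: 7/100+7/100→7/50; 7/50+23/100→37/100; 29/100+17/50→63/100; 37/100+63/100→1. L = 107/50 ≈ 2.1400.
L − H = 2.1400 − 2.0719 = 0.068 bits.

0.068 bits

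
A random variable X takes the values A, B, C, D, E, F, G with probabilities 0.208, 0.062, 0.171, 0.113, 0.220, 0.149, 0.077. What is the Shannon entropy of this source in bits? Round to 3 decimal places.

H = −Σ pᵢ log₂ pᵢ.
−0.208·log₂(0.208) = 0.4712
−0.062·log₂(0.062) = 0.2487
−0.171·log₂(0.171) = 0.4357
−0.113·log₂(0.113) = 0.3555
−0.220·log₂(0.220) = 0.4806
−0.149·log₂(0.149) = 0.4092
−0.077·log₂(0.077) = 0.2848
Sum ≈ 2.6857 → 2.686 bits.

2.686 bits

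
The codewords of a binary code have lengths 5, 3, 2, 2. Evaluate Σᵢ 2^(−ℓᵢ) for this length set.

With common denominator 2^5 = 32: Σ 2^(−ℓᵢ) = 1/32 + 4/32 + 8/32 + 8/32 = 21/32 = 0.65625.

0.65625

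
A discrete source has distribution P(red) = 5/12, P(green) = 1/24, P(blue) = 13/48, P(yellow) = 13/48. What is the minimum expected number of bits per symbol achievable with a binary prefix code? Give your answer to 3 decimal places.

1.896 bits/symbol

Repeatedly combine the two least-probable nodes; the expected code length is the sum of the merged weights.
merge 1/24 + 13/48 → 5/16
merge 13/48 + 5/16 → 7/12
merge 5/12 + 7/12 → 1
L = 5/16 + 7/12 + 1 = 91/48 ≈ 1.896 bits/symbol.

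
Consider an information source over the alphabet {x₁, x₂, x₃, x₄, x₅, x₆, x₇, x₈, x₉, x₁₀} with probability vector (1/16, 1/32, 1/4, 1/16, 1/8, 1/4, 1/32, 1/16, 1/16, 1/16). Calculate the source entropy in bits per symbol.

Each probability is a power of 1/2, so log₂(1/p) is an integer.
H = Σ p·log₂(1/p) = 1/16·4 + 1/32·5 + 1/4·2 + 1/16·4 + 1/8·3 + 1/4·2 + 1/32·5 + 1/16·4 + 1/16·4 + 1/16·4 = 2.9375 bits.

2.9375 bits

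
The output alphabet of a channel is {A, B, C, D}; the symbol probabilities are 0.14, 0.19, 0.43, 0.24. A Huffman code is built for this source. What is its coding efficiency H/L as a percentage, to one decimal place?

98.4%

Entropy H = −Σ p log₂ p ≈ 1.8700 bits.
Huffman merges: 7/50+19/100→33/100; 6/25+33/100→57/100; 43/100+57/100→1. L = 19/10 ≈ 1.9000.
Efficiency = H/L = 1.8700/1.9000 = 98.4%.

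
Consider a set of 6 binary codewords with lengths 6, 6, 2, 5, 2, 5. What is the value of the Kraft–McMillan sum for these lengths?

With common denominator 2^6 = 64: Σ 2^(−ℓᵢ) = 1/64 + 1/64 + 16/64 + 2/64 + 16/64 + 2/64 = 38/64 = 0.59375.

0.59375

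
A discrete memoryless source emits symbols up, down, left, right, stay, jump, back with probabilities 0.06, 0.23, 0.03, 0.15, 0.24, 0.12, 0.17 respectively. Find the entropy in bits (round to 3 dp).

2.589 bits

H = −Σ pᵢ log₂ pᵢ.
−0.06·log₂(0.06) = 0.2435
−0.23·log₂(0.23) = 0.4877
−0.03·log₂(0.03) = 0.1518
−0.15·log₂(0.15) = 0.4105
−0.24·log₂(0.24) = 0.4941
−0.12·log₂(0.12) = 0.3671
−0.17·log₂(0.17) = 0.4346
Sum ≈ 2.5893 → 2.589 bits.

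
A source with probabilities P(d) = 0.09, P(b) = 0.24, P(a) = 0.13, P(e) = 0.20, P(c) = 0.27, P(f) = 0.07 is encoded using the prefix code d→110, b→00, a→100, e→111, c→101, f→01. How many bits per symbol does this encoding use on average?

L̄ = Σ pᵢ·ℓᵢ = 0.09·3 + 0.24·2 + 0.13·3 + 0.20·3 + 0.27·3 + 0.07·2 = 2.69 bits/symbol.

2.69 bits/symbol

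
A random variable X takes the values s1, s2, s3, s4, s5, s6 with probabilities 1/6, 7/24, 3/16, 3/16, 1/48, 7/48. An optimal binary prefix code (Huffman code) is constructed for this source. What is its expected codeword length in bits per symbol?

Repeatedly combine the two least-probable nodes; the expected code length is the sum of the merged weights.
merge 1/48 + 7/48 → 1/6
merge 1/6 + 1/6 → 1/3
merge 3/16 + 3/16 → 3/8
merge 7/24 + 1/3 → 5/8
merge 3/8 + 5/8 → 1
L = 1/6 + 1/3 + 3/8 + 5/8 + 1 = 5/2 = 2.5 bits/symbol.

2.5 bits/symbol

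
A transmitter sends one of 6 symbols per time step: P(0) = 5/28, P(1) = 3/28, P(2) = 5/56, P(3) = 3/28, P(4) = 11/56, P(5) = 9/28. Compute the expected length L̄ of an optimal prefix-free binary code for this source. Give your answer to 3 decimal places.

2.482 bits/symbol

Repeatedly combine the two least-probable nodes; the expected code length is the sum of the merged weights.
merge 5/56 + 3/28 → 11/56
merge 3/28 + 5/28 → 2/7
merge 11/56 + 11/56 → 11/28
merge 2/7 + 9/28 → 17/28
merge 11/28 + 17/28 → 1
L = 11/56 + 2/7 + 11/28 + 17/28 + 1 = 139/56 ≈ 2.482 bits/symbol.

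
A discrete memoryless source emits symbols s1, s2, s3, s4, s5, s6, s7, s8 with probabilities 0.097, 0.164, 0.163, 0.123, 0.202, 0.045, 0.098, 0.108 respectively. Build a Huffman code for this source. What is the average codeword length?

Repeatedly combine the two least-probable nodes; the expected code length is the sum of the merged weights.
merge 9/200 + 97/1000 → 71/500
merge 49/500 + 27/250 → 103/500
merge 123/1000 + 71/500 → 53/200
merge 163/1000 + 41/250 → 327/1000
merge 101/500 + 103/500 → 51/125
merge 53/200 + 327/1000 → 74/125
merge 51/125 + 74/125 → 1
L = 71/500 + 103/500 + 53/200 + 327/1000 + 51/125 + 74/125 + 1 = 147/50 = 2.94 bits/symbol.

2.94 bits/symbol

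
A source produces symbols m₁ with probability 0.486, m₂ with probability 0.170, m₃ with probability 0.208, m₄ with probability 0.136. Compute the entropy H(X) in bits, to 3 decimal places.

1.803 bits

H = −Σ pᵢ log₂ pᵢ.
−0.486·log₂(0.486) = 0.5059
−0.170·log₂(0.170) = 0.4346
−0.208·log₂(0.208) = 0.4712
−0.136·log₂(0.136) = 0.3915
Sum ≈ 1.8031 → 1.803 bits.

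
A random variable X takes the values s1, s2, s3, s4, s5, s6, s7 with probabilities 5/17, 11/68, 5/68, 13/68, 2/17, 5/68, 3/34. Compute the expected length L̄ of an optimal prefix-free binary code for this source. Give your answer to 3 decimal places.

2.662 bits/symbol

Repeatedly combine the two least-probable nodes; the expected code length is the sum of the merged weights.
merge 5/68 + 5/68 → 5/34
merge 3/34 + 2/17 → 7/34
merge 5/34 + 11/68 → 21/68
merge 13/68 + 7/34 → 27/68
merge 5/17 + 21/68 → 41/68
merge 27/68 + 41/68 → 1
L = 5/34 + 7/34 + 21/68 + 27/68 + 41/68 + 1 = 181/68 ≈ 2.662 bits/symbol.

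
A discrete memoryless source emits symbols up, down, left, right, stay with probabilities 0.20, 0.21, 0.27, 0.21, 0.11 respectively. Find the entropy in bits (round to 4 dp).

2.2703 bits

H = −Σ pᵢ log₂ pᵢ.
−0.20·log₂(0.20) = 0.4644
−0.21·log₂(0.21) = 0.4728
−0.27·log₂(0.27) = 0.5100
−0.21·log₂(0.21) = 0.4728
−0.11·log₂(0.11) = 0.3503
Sum ≈ 2.2703 → 2.2703 bits.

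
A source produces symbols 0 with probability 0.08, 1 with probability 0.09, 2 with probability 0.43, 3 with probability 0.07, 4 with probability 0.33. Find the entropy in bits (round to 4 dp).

H = −Σ pᵢ log₂ pᵢ.
−0.08·log₂(0.08) = 0.2915
−0.09·log₂(0.09) = 0.3127
−0.43·log₂(0.43) = 0.5236
−0.07·log₂(0.07) = 0.2686
−0.33·log₂(0.33) = 0.5278
Sum ≈ 1.9241 → 1.9241 bits.

1.9241 bits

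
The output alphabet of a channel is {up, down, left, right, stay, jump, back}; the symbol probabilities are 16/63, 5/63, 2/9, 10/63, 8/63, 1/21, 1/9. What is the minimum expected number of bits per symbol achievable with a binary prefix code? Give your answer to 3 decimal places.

Repeatedly combine the two least-probable nodes; the expected code length is the sum of the merged weights.
merge 1/21 + 5/63 → 8/63
merge 1/9 + 8/63 → 5/21
merge 8/63 + 10/63 → 2/7
merge 2/9 + 5/21 → 29/63
merge 16/63 + 2/7 → 34/63
merge 29/63 + 34/63 → 1
L = 8/63 + 5/21 + 2/7 + 29/63 + 34/63 + 1 = 167/63 ≈ 2.651 bits/symbol.

2.651 bits/symbol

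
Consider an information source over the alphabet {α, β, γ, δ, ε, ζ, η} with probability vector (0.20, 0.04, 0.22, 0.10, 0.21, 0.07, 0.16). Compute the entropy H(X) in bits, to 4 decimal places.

2.6273 bits

H = −Σ pᵢ log₂ pᵢ.
−0.20·log₂(0.20) = 0.4644
−0.04·log₂(0.04) = 0.1858
−0.22·log₂(0.22) = 0.4806
−0.10·log₂(0.10) = 0.3322
−0.21·log₂(0.21) = 0.4728
−0.07·log₂(0.07) = 0.2686
−0.16·log₂(0.16) = 0.4230
Sum ≈ 2.6273 → 2.6273 bits.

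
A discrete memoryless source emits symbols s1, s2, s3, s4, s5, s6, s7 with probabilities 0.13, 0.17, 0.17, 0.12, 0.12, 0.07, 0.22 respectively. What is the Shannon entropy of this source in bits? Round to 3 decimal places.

H = −Σ pᵢ log₂ pᵢ.
−0.13·log₂(0.13) = 0.3826
−0.17·log₂(0.17) = 0.4346
−0.17·log₂(0.17) = 0.4346
−0.12·log₂(0.12) = 0.3671
−0.12·log₂(0.12) = 0.3671
−0.07·log₂(0.07) = 0.2686
−0.22·log₂(0.22) = 0.4806
Sum ≈ 2.7351 → 2.735 bits.

2.735 bits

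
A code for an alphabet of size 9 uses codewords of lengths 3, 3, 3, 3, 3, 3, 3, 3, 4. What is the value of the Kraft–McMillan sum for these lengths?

1.0625

With common denominator 2^4 = 16: Σ 2^(−ℓᵢ) = 2/16 + 2/16 + 2/16 + 2/16 + 2/16 + 2/16 + 2/16 + 2/16 + 1/16 = 17/16 = 1.0625.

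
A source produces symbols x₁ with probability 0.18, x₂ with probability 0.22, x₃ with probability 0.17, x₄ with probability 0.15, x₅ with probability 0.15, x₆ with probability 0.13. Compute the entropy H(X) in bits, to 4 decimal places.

2.5642 bits

H = −Σ pᵢ log₂ pᵢ.
−0.18·log₂(0.18) = 0.4453
−0.22·log₂(0.22) = 0.4806
−0.17·log₂(0.17) = 0.4346
−0.15·log₂(0.15) = 0.4105
−0.15·log₂(0.15) = 0.4105
−0.13·log₂(0.13) = 0.3826
Sum ≈ 2.5642 → 2.5642 bits.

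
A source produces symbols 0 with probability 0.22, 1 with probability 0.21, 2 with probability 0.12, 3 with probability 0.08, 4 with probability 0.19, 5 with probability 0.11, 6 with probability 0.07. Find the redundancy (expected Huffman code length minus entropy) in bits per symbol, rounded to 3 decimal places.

Entropy H = −Σ p log₂ p ≈ 2.6860 bits.
Huffman merges: 7/100+2/25→3/20; 11/100+3/25→23/100; 3/20+19/100→17/50; 21/100+11/50→43/100; 23/100+17/50→57/100; 43/100+57/100→1. L = 68/25 ≈ 2.7200.
L − H = 2.7200 − 2.6860 = 0.034 bits.

0.034 bits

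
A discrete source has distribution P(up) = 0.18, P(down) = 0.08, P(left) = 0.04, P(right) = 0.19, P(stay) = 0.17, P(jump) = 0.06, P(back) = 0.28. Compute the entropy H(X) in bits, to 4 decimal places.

H = −Σ pᵢ log₂ pᵢ.
−0.18·log₂(0.18) = 0.4453
−0.08·log₂(0.08) = 0.2915
−0.04·log₂(0.04) = 0.1858
−0.19·log₂(0.19) = 0.4552
−0.17·log₂(0.17) = 0.4346
−0.06·log₂(0.06) = 0.2435
−0.28·log₂(0.28) = 0.5142
Sum ≈ 2.5701 → 2.5701 bits.

2.5701 bits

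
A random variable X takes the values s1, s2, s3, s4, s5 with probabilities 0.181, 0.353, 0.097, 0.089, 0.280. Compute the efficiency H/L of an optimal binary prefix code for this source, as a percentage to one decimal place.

97.3%

Entropy H = −Σ p log₂ p ≈ 2.1280 bits.
Huffman merges: 89/1000+97/1000→93/500; 181/1000+93/500→367/1000; 7/25+353/1000→633/1000; 367/1000+633/1000→1. L = 1093/500 ≈ 2.1860.
Efficiency = H/L = 2.1280/2.1860 = 97.3%.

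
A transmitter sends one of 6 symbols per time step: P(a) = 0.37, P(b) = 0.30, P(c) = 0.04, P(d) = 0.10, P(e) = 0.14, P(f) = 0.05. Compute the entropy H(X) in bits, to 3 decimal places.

2.183 bits

H = −Σ pᵢ log₂ pᵢ.
−0.37·log₂(0.37) = 0.5307
−0.30·log₂(0.30) = 0.5211
−0.04·log₂(0.04) = 0.1858
−0.10·log₂(0.10) = 0.3322
−0.14·log₂(0.14) = 0.3971
−0.05·log₂(0.05) = 0.2161
Sum ≈ 2.1830 → 2.183 bits.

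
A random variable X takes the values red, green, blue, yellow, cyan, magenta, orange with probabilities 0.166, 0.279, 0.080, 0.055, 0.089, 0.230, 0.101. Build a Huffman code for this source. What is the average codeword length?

Repeatedly combine the two least-probable nodes; the expected code length is the sum of the merged weights.
merge 11/200 + 2/25 → 27/200
merge 89/1000 + 101/1000 → 19/100
merge 27/200 + 83/500 → 301/1000
merge 19/100 + 23/100 → 21/50
merge 279/1000 + 301/1000 → 29/50
merge 21/50 + 29/50 → 1
L = 27/200 + 19/100 + 301/1000 + 21/50 + 29/50 + 1 = 1313/500 = 2.626 bits/symbol.

2.626 bits/symbol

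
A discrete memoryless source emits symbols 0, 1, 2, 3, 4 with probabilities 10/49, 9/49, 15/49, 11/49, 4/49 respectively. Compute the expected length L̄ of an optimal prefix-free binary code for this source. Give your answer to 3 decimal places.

2.265 bits/symbol

Repeatedly combine the two least-probable nodes; the expected code length is the sum of the merged weights.
merge 4/49 + 9/49 → 13/49
merge 10/49 + 11/49 → 3/7
merge 13/49 + 15/49 → 4/7
merge 3/7 + 4/7 → 1
L = 13/49 + 3/7 + 4/7 + 1 = 111/49 ≈ 2.265 bits/symbol.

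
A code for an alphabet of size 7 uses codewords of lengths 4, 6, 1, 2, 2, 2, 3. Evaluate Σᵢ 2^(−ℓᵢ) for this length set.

With common denominator 2^6 = 64: Σ 2^(−ℓᵢ) = 4/64 + 1/64 + 32/64 + 16/64 + 16/64 + 16/64 + 8/64 = 93/64 = 1.453125.

1.453125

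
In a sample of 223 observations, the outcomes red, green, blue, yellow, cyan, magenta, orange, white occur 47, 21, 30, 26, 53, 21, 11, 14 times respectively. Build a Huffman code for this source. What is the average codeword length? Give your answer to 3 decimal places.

Probabilities are the counts divided by 223.
Repeatedly combine the two least-probable nodes; the expected code length is the sum of the merged weights.
merge 11/223 + 14/223 → 25/223
merge 21/223 + 21/223 → 42/223
merge 25/223 + 26/223 → 51/223
merge 30/223 + 42/223 → 72/223
merge 47/223 + 51/223 → 98/223
merge 53/223 + 72/223 → 125/223
merge 98/223 + 125/223 → 1
L = 25/223 + 42/223 + 51/223 + 72/223 + 98/223 + 125/223 + 1 = 636/223 ≈ 2.852 bits/symbol.

2.852 bits/symbol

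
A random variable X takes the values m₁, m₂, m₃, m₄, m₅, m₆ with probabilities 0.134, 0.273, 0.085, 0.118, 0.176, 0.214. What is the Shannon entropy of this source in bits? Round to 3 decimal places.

2.483 bits

H = −Σ pᵢ log₂ pᵢ.
−0.134·log₂(0.134) = 0.3886
−0.273·log₂(0.273) = 0.5113
−0.085·log₂(0.085) = 0.3023
−0.118·log₂(0.118) = 0.3638
−0.176·log₂(0.176) = 0.4411
−0.214·log₂(0.214) = 0.4760
Sum ≈ 2.4831 → 2.483 bits.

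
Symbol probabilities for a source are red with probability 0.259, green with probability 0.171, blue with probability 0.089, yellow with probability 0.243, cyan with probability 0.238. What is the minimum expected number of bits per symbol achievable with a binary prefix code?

Repeatedly combine the two least-probable nodes; the expected code length is the sum of the merged weights.
merge 89/1000 + 171/1000 → 13/50
merge 119/500 + 243/1000 → 481/1000
merge 259/1000 + 13/50 → 519/1000
merge 481/1000 + 519/1000 → 1
L = 13/50 + 481/1000 + 519/1000 + 1 = 113/50 = 2.26 bits/symbol.

2.26 bits/symbol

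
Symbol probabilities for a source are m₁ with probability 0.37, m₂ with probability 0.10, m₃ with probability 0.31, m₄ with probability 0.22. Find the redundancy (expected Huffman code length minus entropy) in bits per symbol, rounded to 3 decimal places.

0.083 bits

Entropy H = −Σ p log₂ p ≈ 1.8673 bits.
Huffman merges: 1/10+11/50→8/25; 31/100+8/25→63/100; 37/100+63/100→1. L = 39/20 ≈ 1.9500.
L − H = 1.9500 − 1.8673 = 0.083 bits.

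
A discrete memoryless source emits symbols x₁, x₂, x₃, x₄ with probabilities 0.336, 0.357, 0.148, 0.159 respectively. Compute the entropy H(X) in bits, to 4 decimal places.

1.8889 bits

H = −Σ pᵢ log₂ pᵢ.
−0.336·log₂(0.336) = 0.5287
−0.357·log₂(0.357) = 0.5305
−0.148·log₂(0.148) = 0.4079
−0.159·log₂(0.159) = 0.4218
Sum ≈ 1.8889 → 1.8889 bits.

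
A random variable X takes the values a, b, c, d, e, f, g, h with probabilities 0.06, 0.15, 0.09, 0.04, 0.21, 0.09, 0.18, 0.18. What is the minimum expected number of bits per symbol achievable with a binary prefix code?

2.89 bits/symbol

Repeatedly combine the two least-probable nodes; the expected code length is the sum of the merged weights.
merge 1/25 + 3/50 → 1/10
merge 9/100 + 9/100 → 9/50
merge 1/10 + 3/20 → 1/4
merge 9/50 + 9/50 → 9/25
merge 9/50 + 21/100 → 39/100
merge 1/4 + 9/25 → 61/100
merge 39/100 + 61/100 → 1
L = 1/10 + 9/50 + 1/4 + 9/25 + 39/100 + 61/100 + 1 = 289/100 = 2.89 bits/symbol.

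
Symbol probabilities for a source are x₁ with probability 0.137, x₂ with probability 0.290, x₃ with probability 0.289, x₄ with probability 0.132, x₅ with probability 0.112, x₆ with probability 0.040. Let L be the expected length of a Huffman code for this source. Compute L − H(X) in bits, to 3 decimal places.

0.068 bits

Entropy H = −Σ p log₂ p ≈ 2.3535 bits.
Huffman merges: 1/25+14/125→19/125; 33/250+137/1000→269/1000; 19/125+269/1000→421/1000; 289/1000+29/100→579/1000; 421/1000+579/1000→1. L = 2421/1000 ≈ 2.4210.
L − H = 2.4210 − 2.3535 = 0.068 bits.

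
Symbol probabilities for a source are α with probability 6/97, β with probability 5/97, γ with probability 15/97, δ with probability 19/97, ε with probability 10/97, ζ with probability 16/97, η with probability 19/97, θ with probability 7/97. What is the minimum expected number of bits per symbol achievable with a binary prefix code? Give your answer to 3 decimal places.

2.897 bits/symbol

Repeatedly combine the two least-probable nodes; the expected code length is the sum of the merged weights.
merge 5/97 + 6/97 → 11/97
merge 7/97 + 10/97 → 17/97
merge 11/97 + 15/97 → 26/97
merge 16/97 + 17/97 → 33/97
merge 19/97 + 19/97 → 38/97
merge 26/97 + 33/97 → 59/97
merge 38/97 + 59/97 → 1
L = 11/97 + 17/97 + 26/97 + 33/97 + 38/97 + 59/97 + 1 = 281/97 ≈ 2.897 bits/symbol.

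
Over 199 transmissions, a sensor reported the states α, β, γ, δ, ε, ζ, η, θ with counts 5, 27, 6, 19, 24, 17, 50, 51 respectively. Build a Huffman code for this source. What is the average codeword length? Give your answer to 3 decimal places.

2.688 bits/symbol

Probabilities are the counts divided by 199.
Repeatedly combine the two least-probable nodes; the expected code length is the sum of the merged weights.
merge 5/199 + 6/199 → 11/199
merge 11/199 + 17/199 → 28/199
merge 19/199 + 24/199 → 43/199
merge 27/199 + 28/199 → 55/199
merge 43/199 + 50/199 → 93/199
merge 51/199 + 55/199 → 106/199
merge 93/199 + 106/199 → 1
L = 11/199 + 28/199 + 43/199 + 55/199 + 93/199 + 106/199 + 1 = 535/199 ≈ 2.688 bits/symbol.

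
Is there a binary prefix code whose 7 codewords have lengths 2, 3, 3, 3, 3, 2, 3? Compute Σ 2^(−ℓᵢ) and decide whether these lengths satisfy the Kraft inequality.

1.125; no

With common denominator 2^3 = 8: Σ 2^(−ℓᵢ) = 2/8 + 1/8 + 1/8 + 1/8 + 1/8 + 2/8 + 1/8 = 9/8 = 1.125.
Kraft's inequality requires Σ ≤ 1; here Σ = 1.125 > 1, so no such prefix code exists.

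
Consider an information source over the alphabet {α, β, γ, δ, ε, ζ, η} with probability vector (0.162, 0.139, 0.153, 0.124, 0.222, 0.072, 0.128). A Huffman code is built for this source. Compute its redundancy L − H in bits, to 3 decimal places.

0.034 bits

Entropy H = −Σ p log₂ p ≈ 2.7439 bits.
Huffman merges: 9/125+31/250→49/250; 16/125+139/1000→267/1000; 153/1000+81/500→63/200; 49/250+111/500→209/500; 267/1000+63/200→291/500; 209/500+291/500→1. L = 1389/500 ≈ 2.7780.
L − H = 2.7780 − 2.7439 = 0.034 bits.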